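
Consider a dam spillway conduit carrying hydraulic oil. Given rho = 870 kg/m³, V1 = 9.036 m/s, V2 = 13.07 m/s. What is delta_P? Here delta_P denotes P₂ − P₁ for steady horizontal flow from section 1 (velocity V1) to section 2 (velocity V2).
Formula: \Delta P = \frac{1}{2} \rho (V_1^2 - V_2^2)
delta_P = 0.5·870·(9.036² − 13.07²)/1000 = -38.79 kPa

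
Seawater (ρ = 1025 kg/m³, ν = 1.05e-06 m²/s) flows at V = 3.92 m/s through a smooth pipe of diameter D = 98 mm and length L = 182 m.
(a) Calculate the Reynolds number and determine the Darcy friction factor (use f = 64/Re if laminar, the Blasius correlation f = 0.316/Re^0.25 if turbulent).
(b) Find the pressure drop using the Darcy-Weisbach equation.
(a) Re = V·D/ν = 3.92·0.098/1.05e-06 = 365870 → turbulent (Re > 4000); f = 0.316/Re^0.25 = 0.316/365870^0.25 = 0.012849 (Blasius is strictly valid for Re ≲ 1e5; used here as the smooth-pipe estimate the problem specifies)
(b) Darcy-Weisbach: ΔP = f·(L/D)·½ρV²/1000 = 0.012849·(182/0.098)·½·1025·3.92²/1000 = 187.9 kPa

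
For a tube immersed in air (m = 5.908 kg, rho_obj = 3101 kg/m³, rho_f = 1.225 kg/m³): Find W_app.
Formula: W_{app} = mg\left(1 - \frac{\rho_f}{\rho_{obj}}\right)
W_app = 5.908·9.81·(1 − 1.225/3101) = 57.93 N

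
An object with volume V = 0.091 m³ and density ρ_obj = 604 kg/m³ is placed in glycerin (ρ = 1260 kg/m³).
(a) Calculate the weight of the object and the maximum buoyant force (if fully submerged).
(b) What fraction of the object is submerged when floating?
(a) W=rho_obj*g*V=604*9.81*0.091=539.2 N; F_B(max)=rho*g*V=1260*9.81*0.091=1124.8 N
(b) Floating fraction=rho_obj/rho=604/1260=0.479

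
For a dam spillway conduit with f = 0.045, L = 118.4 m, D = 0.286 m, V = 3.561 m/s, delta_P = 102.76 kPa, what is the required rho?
Formula: \Delta P = f \frac{L}{D} \frac{\rho V^2}{2}
Substituting knowns: 102.76 = 0.045·(118.4/0.286)·0.5·rho·3.561²/1000
Solving for rho: rho = (102.76·1000)/(0.045·(118.4/0.286)·0.5·3.561²) = 870 kg/m³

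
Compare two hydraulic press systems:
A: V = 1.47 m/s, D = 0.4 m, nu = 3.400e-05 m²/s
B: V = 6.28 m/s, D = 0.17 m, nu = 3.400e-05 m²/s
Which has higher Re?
Re(A) = 17294, Re(B) = 31400. Answer: B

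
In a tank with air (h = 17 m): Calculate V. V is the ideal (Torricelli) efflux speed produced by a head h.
Formula: V = \sqrt{2 g h}
V = √(2·9.81·17) = 18.26 m/s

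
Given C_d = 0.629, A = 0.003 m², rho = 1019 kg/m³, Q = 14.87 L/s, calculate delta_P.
Formula: Q = C_d A \sqrt{\frac{2 \Delta P}{\rho}}
Substituting knowns: 14.87 = 0.629·0.003·√(2·(delta_P·1000)/1019)·1000
Solving for delta_P: delta_P = ((14.87/1000)/(0.629·0.003))²·1019/2/1000 = 31.64 kPa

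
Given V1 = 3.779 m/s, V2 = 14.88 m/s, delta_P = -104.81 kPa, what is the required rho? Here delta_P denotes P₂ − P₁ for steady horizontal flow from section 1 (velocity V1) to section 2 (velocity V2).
Formula: \Delta P = \frac{1}{2} \rho (V_1^2 - V_2^2)
Substituting knowns: -104.81 = 0.5·rho·(3.779² − 14.88²)/1000
Solving for rho: rho = 2·(-104.81·1000)/(3.779² − 14.88²) = 1012 kg/m³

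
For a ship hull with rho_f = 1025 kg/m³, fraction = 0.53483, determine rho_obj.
Formula: f_{sub} = \frac{\rho_{obj}}{\rho_f}
Substituting knowns: 0.53483 = rho_obj/1025
Solving for rho_obj: rho_obj = 0.53483·1025 = 548.2 kg/m³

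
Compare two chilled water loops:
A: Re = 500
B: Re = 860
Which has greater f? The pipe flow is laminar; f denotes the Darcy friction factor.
f(A) = 0.128, f(B) = 0.07442. Answer: A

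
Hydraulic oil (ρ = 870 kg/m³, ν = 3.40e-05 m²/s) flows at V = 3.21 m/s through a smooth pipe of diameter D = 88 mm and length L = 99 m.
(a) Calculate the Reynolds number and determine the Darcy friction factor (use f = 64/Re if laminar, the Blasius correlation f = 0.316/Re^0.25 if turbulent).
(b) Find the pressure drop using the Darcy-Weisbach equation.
(a) Re = V·D/ν = 3.21·0.088/3.40e-05 = 8308.2 → turbulent (Re > 4000); f = 0.316/Re^0.25 = 0.316/8308.2^0.25 = 0.033099
(b) Darcy-Weisbach: ΔP = f·(L/D)·½ρV²/1000 = 0.033099·(99/0.088)·½·870·3.21²/1000 = 166.9 kPa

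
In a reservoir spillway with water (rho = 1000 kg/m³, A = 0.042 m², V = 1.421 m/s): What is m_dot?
Formula: \dot{m} = \rho A V
m_dot = 1000·0.042·1.421 = 59.68 kg/s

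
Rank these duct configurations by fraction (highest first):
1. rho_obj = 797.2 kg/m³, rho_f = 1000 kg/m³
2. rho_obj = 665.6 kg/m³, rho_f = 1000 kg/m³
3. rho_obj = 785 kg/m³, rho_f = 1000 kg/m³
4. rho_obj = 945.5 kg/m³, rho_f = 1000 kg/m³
Case 1: fraction = 0.7972
Case 2: fraction = 0.6656
Case 3: fraction = 0.785
Case 4: fraction = 0.9455
Ranking (highest first): 4, 1, 3, 2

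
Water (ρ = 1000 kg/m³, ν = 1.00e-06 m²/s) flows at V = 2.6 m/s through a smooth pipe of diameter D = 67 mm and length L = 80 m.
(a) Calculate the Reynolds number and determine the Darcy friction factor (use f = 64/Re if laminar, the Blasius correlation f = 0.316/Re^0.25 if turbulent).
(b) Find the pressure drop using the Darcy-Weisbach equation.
(a) Re = V·D/ν = 2.6·0.067/1.00e-06 = 174200 → turbulent (Re > 4000); f = 0.316/Re^0.25 = 0.316/174200^0.25 = 0.015468 (Blasius is strictly valid for Re ≲ 1e5; used here as the smooth-pipe estimate the problem specifies)
(b) Darcy-Weisbach: ΔP = f·(L/D)·½ρV²/1000 = 0.015468·(80/0.067)·½·1000·2.6²/1000 = 62.43 kPa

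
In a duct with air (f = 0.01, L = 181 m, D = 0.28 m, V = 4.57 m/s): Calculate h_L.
Formula: h_L = f \frac{L}{D} \frac{V^2}{2g}
h_L = 0.01·(181/0.28)·4.57²/(2·9.81) = 6.881 m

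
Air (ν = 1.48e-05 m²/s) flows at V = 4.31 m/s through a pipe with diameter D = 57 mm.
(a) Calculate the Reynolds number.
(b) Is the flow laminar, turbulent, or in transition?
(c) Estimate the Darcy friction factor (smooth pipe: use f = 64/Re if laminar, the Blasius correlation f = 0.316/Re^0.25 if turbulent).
(a) Re = V·D/ν = 4.31·0.057/1.48e-05 = 16599
(b) Flow regime: turbulent (Re > 4000)
(c) Friction factor: f = 0.316/Re^0.25 = 0.316/16599^0.25 = 0.02784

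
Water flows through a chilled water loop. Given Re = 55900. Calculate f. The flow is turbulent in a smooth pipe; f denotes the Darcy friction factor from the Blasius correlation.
Formula: f = \frac{0.316}{Re^{0.25}}
f = 0.316/55900^0.25 = 0.02055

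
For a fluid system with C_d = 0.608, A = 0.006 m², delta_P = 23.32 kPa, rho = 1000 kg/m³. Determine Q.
Formula: Q = C_d A \sqrt{\frac{2 \Delta P}{\rho}}
Q = 0.608·0.006·√(2·(23.32·1000)/1000)·1000 = 24.91 L/s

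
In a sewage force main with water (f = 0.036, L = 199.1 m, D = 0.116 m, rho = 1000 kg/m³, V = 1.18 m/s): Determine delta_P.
Formula: \Delta P = f \frac{L}{D} \frac{\rho V^2}{2}
delta_P = 0.036·(199.1/0.116)·0.5·1000·1.18²/1000 = 43.02 kPa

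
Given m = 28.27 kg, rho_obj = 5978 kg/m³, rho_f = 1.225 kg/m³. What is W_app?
Formula: W_{app} = mg\left(1 - \frac{\rho_f}{\rho_{obj}}\right)
W_app = 28.27·9.81·(1 − 1.225/5978) = 277.3 N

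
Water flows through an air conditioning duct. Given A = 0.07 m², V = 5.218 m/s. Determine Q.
Formula: Q = A V
Q = 0.07·5.218·1000 = 365.3 L/s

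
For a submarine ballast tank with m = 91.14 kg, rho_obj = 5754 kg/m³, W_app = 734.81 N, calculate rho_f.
Formula: W_{app} = mg\left(1 - \frac{\rho_f}{\rho_{obj}}\right)
Substituting knowns: 734.81 = 91.14·9.81·(1 − rho_f/5754)
Solving for rho_f: rho_f = 5754·(1 − 734.81/(91.14·9.81)) = 1025 kg/m³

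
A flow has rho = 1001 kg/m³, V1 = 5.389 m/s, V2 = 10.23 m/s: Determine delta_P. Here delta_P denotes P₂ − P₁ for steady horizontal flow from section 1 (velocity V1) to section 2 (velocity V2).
Formula: \Delta P = \frac{1}{2} \rho (V_1^2 - V_2^2)
delta_P = 0.5·1001·(5.389² − 10.23²)/1000 = -37.84 kPa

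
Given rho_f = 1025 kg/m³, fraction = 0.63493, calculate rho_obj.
Formula: f_{sub} = \frac{\rho_{obj}}{\rho_f}
Substituting knowns: 0.63493 = rho_obj/1025
Solving for rho_obj: rho_obj = 0.63493·1025 = 650.8 kg/m³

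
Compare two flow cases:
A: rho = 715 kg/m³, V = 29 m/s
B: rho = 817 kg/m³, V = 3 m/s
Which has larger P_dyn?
P_dyn(A) = 300.7 kPa, P_dyn(B) = 3.676 kPa. Answer: A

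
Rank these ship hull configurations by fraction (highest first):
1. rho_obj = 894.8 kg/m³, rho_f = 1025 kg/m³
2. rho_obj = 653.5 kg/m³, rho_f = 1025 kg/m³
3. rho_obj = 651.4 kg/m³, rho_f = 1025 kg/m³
Case 1: fraction = 0.873
Case 2: fraction = 0.6376
Case 3: fraction = 0.6355
Ranking (highest first): 1, 2, 3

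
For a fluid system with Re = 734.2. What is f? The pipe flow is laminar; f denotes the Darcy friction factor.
Formula: f = \frac{64}{Re}
f = 64/734.2 = 0.08717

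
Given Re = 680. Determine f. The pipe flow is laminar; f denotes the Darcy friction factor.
Formula: f = \frac{64}{Re}
f = 64/680 = 0.09412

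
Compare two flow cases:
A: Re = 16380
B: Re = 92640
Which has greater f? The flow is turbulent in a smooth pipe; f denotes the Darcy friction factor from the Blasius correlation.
f(A) = 0.02793, f(B) = 0.01811. Answer: A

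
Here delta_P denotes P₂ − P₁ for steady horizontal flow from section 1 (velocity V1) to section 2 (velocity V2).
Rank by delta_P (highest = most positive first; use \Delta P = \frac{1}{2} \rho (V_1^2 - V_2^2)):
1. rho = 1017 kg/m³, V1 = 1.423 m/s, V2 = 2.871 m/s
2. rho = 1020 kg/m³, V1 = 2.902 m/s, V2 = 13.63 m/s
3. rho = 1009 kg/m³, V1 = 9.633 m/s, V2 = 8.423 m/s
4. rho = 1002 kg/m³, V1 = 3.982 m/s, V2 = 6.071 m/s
Case 1: delta_P = -3.162 kPa
Case 2: delta_P = -90.45 kPa
Case 3: delta_P = 11.02 kPa
Case 4: delta_P = -10.52 kPa
Ranking (highest first): 3, 1, 4, 2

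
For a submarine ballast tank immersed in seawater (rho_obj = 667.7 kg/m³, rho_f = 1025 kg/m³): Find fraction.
Formula: f_{sub} = \frac{\rho_{obj}}{\rho_f}
fraction = 667.7/1025 = 0.6514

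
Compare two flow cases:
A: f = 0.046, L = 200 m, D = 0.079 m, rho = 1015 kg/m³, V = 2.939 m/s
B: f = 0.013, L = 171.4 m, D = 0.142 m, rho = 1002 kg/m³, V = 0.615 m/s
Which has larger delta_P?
delta_P(A) = 510.5 kPa, delta_P(B) = 2.973 kPa. Answer: A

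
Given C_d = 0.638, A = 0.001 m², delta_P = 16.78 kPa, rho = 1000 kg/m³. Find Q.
Formula: Q = C_d A \sqrt{\frac{2 \Delta P}{\rho}}
Q = 0.638·0.001·√(2·(16.78·1000)/1000)·1000 = 3.696 L/s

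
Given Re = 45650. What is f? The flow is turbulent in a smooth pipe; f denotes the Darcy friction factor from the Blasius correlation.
Formula: f = \frac{0.316}{Re^{0.25}}
f = 0.316/45650^0.25 = 0.02162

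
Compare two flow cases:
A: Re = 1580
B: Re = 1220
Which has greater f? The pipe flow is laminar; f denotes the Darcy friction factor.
f(A) = 0.04051, f(B) = 0.05246. Answer: B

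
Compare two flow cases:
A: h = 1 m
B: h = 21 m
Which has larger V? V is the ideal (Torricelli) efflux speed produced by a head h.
V(A) = 4.429 m/s, V(B) = 20.3 m/s. Answer: B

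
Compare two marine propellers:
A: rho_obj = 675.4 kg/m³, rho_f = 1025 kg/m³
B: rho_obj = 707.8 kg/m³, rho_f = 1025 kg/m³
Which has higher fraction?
fraction(A) = 0.6589, fraction(B) = 0.6905. Answer: B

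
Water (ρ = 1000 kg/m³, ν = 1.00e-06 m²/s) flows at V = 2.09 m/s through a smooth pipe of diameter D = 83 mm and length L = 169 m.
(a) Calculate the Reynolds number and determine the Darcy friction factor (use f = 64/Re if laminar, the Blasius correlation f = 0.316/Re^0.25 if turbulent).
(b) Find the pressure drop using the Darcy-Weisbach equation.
(a) Re = V·D/ν = 2.09·0.083/1.00e-06 = 173470 → turbulent (Re > 4000); f = 0.316/Re^0.25 = 0.316/173470^0.25 = 0.015484 (Blasius is strictly valid for Re ≲ 1e5; used here as the smooth-pipe estimate the problem specifies)
(b) Darcy-Weisbach: ΔP = f·(L/D)·½ρV²/1000 = 0.015484·(169/0.083)·½·1000·2.09²/1000 = 68.86 kPa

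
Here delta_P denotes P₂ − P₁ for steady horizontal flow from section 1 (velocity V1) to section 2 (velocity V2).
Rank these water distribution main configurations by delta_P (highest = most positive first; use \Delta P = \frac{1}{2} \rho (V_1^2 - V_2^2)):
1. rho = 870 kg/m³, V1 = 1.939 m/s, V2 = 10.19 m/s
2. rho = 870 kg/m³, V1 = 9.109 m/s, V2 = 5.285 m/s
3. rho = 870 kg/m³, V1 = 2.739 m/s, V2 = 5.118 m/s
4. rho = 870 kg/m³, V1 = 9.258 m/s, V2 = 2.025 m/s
Case 1: delta_P = -43.53 kPa
Case 2: delta_P = 23.94 kPa
Case 3: delta_P = -8.131 kPa
Case 4: delta_P = 35.5 kPa
Ranking (highest first): 4, 2, 3, 1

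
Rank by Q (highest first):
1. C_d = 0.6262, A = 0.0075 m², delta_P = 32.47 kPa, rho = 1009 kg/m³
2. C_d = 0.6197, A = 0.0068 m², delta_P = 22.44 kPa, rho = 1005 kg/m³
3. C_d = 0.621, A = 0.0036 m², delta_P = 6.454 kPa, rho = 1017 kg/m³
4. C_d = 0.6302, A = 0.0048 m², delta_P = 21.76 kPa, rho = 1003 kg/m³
Case 1: Q = 37.68 L/s
Case 2: Q = 28.16 L/s
Case 3: Q = 7.965 L/s
Case 4: Q = 19.93 L/s
Ranking (highest first): 1, 2, 4, 3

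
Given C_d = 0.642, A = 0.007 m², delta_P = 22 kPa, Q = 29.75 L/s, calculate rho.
Formula: Q = C_d A \sqrt{\frac{2 \Delta P}{\rho}}
Substituting knowns: 29.75 = 0.642·0.007·√(2·(22·1000)/rho)·1000
Solving for rho: rho = 2·(22·1000)/((29.75/1000)/(0.642·0.007))² = 1004 kg/m³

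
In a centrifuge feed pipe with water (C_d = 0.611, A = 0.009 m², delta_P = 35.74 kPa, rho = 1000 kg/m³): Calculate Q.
Formula: Q = C_d A \sqrt{\frac{2 \Delta P}{\rho}}
Q = 0.611·0.009·√(2·(35.74·1000)/1000)·1000 = 46.49 L/s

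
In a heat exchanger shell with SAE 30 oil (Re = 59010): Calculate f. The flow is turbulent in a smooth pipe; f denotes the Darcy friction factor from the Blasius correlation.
Formula: f = \frac{0.316}{Re^{0.25}}
f = 0.316/59010^0.25 = 0.02027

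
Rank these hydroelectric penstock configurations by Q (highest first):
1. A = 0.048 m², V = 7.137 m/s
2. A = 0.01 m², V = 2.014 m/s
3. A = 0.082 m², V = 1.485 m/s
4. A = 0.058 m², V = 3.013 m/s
Case 1: Q = 342.6 L/s
Case 2: Q = 20.14 L/s
Case 3: Q = 121.8 L/s
Case 4: Q = 174.8 L/s
Ranking (highest first): 1, 4, 3, 2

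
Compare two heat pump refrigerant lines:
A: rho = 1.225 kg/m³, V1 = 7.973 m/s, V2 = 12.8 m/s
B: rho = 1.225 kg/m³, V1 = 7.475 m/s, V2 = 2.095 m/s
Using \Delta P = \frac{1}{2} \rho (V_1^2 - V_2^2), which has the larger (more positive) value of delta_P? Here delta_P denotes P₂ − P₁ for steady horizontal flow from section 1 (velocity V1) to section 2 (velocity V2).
delta_P(A) = -0.06142 kPa, delta_P(B) = 0.03154 kPa. Answer: B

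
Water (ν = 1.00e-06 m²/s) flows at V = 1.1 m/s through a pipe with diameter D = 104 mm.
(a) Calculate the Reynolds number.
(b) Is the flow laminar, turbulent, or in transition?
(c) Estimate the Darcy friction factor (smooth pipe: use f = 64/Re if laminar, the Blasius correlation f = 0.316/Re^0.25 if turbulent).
(a) Re = V·D/ν = 1.1·0.104/1.00e-06 = 114400
(b) Flow regime: turbulent (Re > 4000)
(c) Friction factor: f = 0.316/Re^0.25 = 0.316/114400^0.25 = 0.01718 (Blasius is strictly valid for Re ≲ 1e5; used here as the smooth-pipe estimate the problem specifies)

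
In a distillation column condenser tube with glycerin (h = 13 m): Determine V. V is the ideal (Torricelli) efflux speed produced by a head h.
Formula: V = \sqrt{2 g h}
V = √(2·9.81·13) = 15.97 m/s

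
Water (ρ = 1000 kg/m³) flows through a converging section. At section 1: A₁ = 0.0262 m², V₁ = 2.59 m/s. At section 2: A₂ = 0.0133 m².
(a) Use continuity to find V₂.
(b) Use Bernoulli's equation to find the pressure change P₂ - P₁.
(a) Continuity: A₁V₁=A₂V₂ -> V₂=A₁V₁/A₂=0.0262*2.59/0.0133=5.10 m/s
(b) Bernoulli: P₂-P₁=0.5*rho*(V₁^2-V₂^2)/1000=0.5*1000*(2.59^2-5.10^2)/1000=-9.651 kPa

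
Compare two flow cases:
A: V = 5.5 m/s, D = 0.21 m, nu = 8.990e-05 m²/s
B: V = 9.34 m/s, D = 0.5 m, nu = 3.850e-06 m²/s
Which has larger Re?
Re(A) = 12848, Re(B) = 1.213e+06. Answer: B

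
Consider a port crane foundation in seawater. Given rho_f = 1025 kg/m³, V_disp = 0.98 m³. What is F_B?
Formula: F_B = \rho_f g V_{disp}
F_B = 1025·9.81·0.98 = 9854 N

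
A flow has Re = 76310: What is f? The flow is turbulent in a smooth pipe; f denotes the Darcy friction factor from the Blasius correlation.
Formula: f = \frac{0.316}{Re^{0.25}}
f = 0.316/76310^0.25 = 0.01901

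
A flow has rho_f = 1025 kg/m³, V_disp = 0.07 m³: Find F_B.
Formula: F_B = \rho_f g V_{disp}
F_B = 1025·9.81·0.07 = 703.9 N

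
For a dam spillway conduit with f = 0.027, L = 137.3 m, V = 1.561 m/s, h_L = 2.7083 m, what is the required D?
Formula: h_L = f \frac{L}{D} \frac{V^2}{2g}
Substituting knowns: 2.7083 = 0.027·(137.3/D)·1.561²/(2·9.81)
Solving for D: D = 0.027·137.3·1.561²/(2·9.81·2.7083) = 0.17 m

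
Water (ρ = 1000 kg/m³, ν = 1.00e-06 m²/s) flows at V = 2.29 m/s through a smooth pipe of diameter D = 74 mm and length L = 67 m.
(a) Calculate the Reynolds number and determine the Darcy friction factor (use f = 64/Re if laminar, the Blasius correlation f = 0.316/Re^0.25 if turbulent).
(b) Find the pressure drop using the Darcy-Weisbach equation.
(a) Re = V·D/ν = 2.29·0.074/1.00e-06 = 169460 → turbulent (Re > 4000); f = 0.316/Re^0.25 = 0.316/169460^0.25 = 0.015575 (Blasius is strictly valid for Re ≲ 1e5; used here as the smooth-pipe estimate the problem specifies)
(b) Darcy-Weisbach: ΔP = f·(L/D)·½ρV²/1000 = 0.015575·(67/0.074)·½·1000·2.29²/1000 = 36.98 kPa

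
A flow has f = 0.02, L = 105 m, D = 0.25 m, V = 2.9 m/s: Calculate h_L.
Formula: h_L = f \frac{L}{D} \frac{V^2}{2g}
h_L = 0.02·(105/0.25)·2.9²/(2·9.81) = 3.601 m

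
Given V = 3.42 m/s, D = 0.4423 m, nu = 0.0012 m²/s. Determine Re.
Formula: Re = \frac{V D}{\nu}
Re = 3.42·0.4423/0.0012 = 1261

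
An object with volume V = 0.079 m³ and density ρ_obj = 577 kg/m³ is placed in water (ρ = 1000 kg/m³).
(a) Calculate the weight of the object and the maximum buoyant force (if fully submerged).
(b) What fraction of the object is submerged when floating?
(a) W=rho_obj*g*V=577*9.81*0.079=447.2 N; F_B(max)=rho*g*V=1000*9.81*0.079=775.0 N
(b) Floating fraction=rho_obj/rho=577/1000=0.577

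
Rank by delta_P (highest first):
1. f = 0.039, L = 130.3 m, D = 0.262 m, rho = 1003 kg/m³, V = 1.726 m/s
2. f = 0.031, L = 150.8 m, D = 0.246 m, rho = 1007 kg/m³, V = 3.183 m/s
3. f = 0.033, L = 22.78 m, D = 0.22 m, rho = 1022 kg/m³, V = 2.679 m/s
Case 1: delta_P = 28.98 kPa
Case 2: delta_P = 96.94 kPa
Case 3: delta_P = 12.53 kPa
Ranking (highest first): 2, 1, 3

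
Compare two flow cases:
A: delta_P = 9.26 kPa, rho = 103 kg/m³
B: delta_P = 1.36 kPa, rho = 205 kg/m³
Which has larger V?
V(A) = 13.41 m/s, V(B) = 3.643 m/s. Answer: A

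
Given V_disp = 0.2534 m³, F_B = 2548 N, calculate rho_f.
Formula: F_B = \rho_f g V_{disp}
Substituting knowns: 2548 = rho_f·9.81·0.2534
Solving for rho_f: rho_f = 2548/(9.81·0.2534) = 1025 kg/m³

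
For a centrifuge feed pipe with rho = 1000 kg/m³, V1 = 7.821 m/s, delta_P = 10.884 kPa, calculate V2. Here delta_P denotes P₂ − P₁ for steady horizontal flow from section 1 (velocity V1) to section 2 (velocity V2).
Formula: \Delta P = \frac{1}{2} \rho (V_1^2 - V_2^2)
Substituting knowns: 10.884 = 0.5·1000·(7.821² − V2²)/1000
Solving for V2: V2 = √(7.821² − 2·(10.884·1000)/1000) = 6.277 m/s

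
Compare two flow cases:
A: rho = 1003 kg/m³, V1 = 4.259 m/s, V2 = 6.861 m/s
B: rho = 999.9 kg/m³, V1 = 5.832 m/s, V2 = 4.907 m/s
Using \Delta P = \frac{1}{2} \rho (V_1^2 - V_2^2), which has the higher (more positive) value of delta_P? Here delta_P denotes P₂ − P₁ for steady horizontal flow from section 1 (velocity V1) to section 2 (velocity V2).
delta_P(A) = -14.51 kPa, delta_P(B) = 4.966 kPa. Answer: B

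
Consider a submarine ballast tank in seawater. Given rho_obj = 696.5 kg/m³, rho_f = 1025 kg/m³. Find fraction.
Formula: f_{sub} = \frac{\rho_{obj}}{\rho_f}
fraction = 696.5/1025 = 0.6795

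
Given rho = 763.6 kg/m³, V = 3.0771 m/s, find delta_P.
Formula: V = \sqrt{\frac{2 \Delta P}{\rho}}
Substituting knowns: 3.0771 = √(2·(delta_P·1000)/763.6)
Solving for delta_P: delta_P = 3.0771²·763.6/2/1000 = 3.615 kPa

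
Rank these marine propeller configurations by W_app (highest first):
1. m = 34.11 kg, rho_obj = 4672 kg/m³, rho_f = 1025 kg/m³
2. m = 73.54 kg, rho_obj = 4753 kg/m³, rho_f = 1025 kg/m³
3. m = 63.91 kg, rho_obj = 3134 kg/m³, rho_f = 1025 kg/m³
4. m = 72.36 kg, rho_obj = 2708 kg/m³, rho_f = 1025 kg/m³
Case 1: W_app = 261.2 N
Case 2: W_app = 565.8 N
Case 3: W_app = 421.9 N
Case 4: W_app = 441.2 N
Ranking (highest first): 2, 4, 3, 1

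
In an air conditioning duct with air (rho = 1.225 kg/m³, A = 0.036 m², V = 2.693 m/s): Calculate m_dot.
Formula: \dot{m} = \rho A V
m_dot = 1.225·0.036·2.693 = 0.1188 kg/s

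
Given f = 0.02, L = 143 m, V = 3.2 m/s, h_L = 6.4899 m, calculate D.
Formula: h_L = f \frac{L}{D} \frac{V^2}{2g}
Substituting knowns: 6.4899 = 0.02·(143/D)·3.2²/(2·9.81)
Solving for D: D = 0.02·143·3.2²/(2·9.81·6.4899) = 0.23 m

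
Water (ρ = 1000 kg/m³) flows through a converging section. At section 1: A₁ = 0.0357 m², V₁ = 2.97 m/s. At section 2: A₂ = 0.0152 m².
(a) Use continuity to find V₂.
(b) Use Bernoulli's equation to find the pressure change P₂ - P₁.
(a) Continuity: A₁V₁=A₂V₂ -> V₂=A₁V₁/A₂=0.0357*2.97/0.0152=6.98 m/s
(b) Bernoulli: P₂-P₁=0.5*rho*(V₁^2-V₂^2)/1000=0.5*1000*(2.97^2-6.98^2)/1000=-19.95 kPa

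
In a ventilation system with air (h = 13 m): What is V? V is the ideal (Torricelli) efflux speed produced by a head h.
Formula: V = \sqrt{2 g h}
V = √(2·9.81·13) = 15.97 m/s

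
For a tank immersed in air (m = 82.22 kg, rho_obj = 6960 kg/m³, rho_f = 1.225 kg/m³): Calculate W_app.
Formula: W_{app} = mg\left(1 - \frac{\rho_f}{\rho_{obj}}\right)
W_app = 82.22·9.81·(1 − 1.225/6960) = 806.4 N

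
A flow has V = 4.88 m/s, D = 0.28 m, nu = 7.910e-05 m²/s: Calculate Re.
Formula: Re = \frac{V D}{\nu}
Re = 4.88·0.28/7.910e-05 = 17274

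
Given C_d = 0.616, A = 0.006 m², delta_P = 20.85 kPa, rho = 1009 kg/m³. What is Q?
Formula: Q = C_d A \sqrt{\frac{2 \Delta P}{\rho}}
Q = 0.616·0.006·√(2·(20.85·1000)/1009)·1000 = 23.76 L/s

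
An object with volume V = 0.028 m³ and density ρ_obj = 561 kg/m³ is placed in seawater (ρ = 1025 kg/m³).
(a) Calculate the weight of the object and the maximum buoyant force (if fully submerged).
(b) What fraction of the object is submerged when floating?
(a) W=rho_obj*g*V=561*9.81*0.028=154.1 N; F_B(max)=rho*g*V=1025*9.81*0.028=281.5 N
(b) Floating fraction=rho_obj/rho=561/1025=0.547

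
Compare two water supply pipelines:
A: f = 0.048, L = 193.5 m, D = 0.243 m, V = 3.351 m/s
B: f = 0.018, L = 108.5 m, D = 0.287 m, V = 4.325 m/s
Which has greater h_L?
h_L(A) = 21.88 m, h_L(B) = 6.488 m. Answer: A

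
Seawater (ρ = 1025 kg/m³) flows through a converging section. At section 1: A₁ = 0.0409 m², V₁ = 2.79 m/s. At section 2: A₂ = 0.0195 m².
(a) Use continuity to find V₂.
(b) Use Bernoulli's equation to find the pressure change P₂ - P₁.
(a) Continuity: A₁V₁=A₂V₂ -> V₂=A₁V₁/A₂=0.0409*2.79/0.0195=5.85 m/s
(b) Bernoulli: P₂-P₁=0.5*rho*(V₁^2-V₂^2)/1000=0.5*1025*(2.79^2-5.85^2)/1000=-13.55 kPa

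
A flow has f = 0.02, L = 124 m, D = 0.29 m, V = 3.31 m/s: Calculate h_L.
Formula: h_L = f \frac{L}{D} \frac{V^2}{2g}
h_L = 0.02·(124/0.29)·3.31²/(2·9.81) = 4.775 m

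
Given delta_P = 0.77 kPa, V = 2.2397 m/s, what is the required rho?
Formula: V = \sqrt{\frac{2 \Delta P}{\rho}}
Substituting knowns: 2.2397 = √(2·(0.77·1000)/rho)
Solving for rho: rho = 2·(0.77·1000)/2.2397² = 307 kg/m³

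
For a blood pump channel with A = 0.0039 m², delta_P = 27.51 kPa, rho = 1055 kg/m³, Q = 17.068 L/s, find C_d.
Formula: Q = C_d A \sqrt{\frac{2 \Delta P}{\rho}}
Substituting knowns: 17.068 = C_d·0.0039·√(2·(27.51·1000)/1055)·1000
Solving for C_d: C_d = (17.068/1000)/(0.0039·√(2·(27.51·1000)/1055)) = 0.606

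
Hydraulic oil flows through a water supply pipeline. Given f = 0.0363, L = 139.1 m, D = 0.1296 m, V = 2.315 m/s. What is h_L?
Formula: h_L = f \frac{L}{D} \frac{V^2}{2g}
h_L = 0.0363·(139.1/0.1296)·2.315²/(2·9.81) = 10.64 m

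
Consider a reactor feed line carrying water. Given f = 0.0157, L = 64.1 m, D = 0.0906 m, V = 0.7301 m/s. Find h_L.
Formula: h_L = f \frac{L}{D} \frac{V^2}{2g}
h_L = 0.0157·(64.1/0.0906)·0.7301²/(2·9.81) = 0.3018 m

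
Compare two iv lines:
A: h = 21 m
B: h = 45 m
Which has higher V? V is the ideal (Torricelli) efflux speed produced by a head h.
V(A) = 20.3 m/s, V(B) = 29.71 m/s. Answer: B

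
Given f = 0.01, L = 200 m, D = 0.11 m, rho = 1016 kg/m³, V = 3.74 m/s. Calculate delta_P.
Formula: \Delta P = f \frac{L}{D} \frac{\rho V^2}{2}
delta_P = 0.01·(200/0.11)·0.5·1016·3.74²/1000 = 129.2 kPa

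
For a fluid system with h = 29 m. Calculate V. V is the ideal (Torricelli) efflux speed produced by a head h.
Formula: V = \sqrt{2 g h}
V = √(2·9.81·29) = 23.85 m/s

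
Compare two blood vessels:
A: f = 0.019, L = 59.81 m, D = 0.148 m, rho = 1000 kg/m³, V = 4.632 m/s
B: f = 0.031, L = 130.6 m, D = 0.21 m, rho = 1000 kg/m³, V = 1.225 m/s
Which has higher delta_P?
delta_P(A) = 82.37 kPa, delta_P(B) = 14.47 kPa. Answer: A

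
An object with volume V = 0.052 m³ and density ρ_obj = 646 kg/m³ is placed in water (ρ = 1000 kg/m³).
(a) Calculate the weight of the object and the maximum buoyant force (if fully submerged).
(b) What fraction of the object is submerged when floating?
(a) W=rho_obj*g*V=646*9.81*0.052=329.5 N; F_B(max)=rho*g*V=1000*9.81*0.052=510.1 N
(b) Floating fraction=rho_obj/rho=646/1000=0.646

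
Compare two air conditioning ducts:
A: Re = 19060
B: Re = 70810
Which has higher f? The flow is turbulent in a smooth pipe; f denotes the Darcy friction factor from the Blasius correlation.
f(A) = 0.02689, f(B) = 0.01937. Answer: A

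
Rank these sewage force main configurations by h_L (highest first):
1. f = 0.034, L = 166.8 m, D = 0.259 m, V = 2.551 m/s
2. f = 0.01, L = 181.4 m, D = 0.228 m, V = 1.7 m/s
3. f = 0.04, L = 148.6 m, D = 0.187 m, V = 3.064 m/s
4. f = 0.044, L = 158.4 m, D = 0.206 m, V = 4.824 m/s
Case 1: h_L = 7.263 m
Case 2: h_L = 1.172 m
Case 3: h_L = 15.21 m
Case 4: h_L = 40.13 m
Ranking (highest first): 4, 3, 1, 2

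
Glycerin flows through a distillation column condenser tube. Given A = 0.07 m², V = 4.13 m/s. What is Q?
Formula: Q = A V
Q = 0.07·4.13·1000 = 289.1 L/s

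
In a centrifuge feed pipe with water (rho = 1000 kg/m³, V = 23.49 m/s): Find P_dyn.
Formula: P_{dyn} = \frac{1}{2} \rho V^2
P_dyn = 0.5·1000·23.49²/1000 = 275.9 kPa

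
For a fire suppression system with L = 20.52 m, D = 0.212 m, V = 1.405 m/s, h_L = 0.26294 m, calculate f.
Formula: h_L = f \frac{L}{D} \frac{V^2}{2g}
Substituting knowns: 0.26294 = f·(20.52/0.212)·1.405²/(2·9.81)
Solving for f: f = 0.26294·2·9.81/((20.52/0.212)·1.405²) = 0.027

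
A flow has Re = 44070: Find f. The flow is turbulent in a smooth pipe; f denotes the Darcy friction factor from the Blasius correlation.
Formula: f = \frac{0.316}{Re^{0.25}}
f = 0.316/44070^0.25 = 0.02181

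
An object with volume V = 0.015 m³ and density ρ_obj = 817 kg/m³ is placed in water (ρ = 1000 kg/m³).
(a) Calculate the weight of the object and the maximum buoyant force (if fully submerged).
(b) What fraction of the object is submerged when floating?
(a) W=rho_obj*g*V=817*9.81*0.015=120.2 N; F_B(max)=rho*g*V=1000*9.81*0.015=147.2 N
(b) Floating fraction=rho_obj/rho=817/1000=0.817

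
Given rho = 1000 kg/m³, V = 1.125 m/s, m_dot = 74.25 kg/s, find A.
Formula: \dot{m} = \rho A V
Substituting knowns: 74.25 = 1000·A·1.125
Solving for A: A = 74.25/(1000·1.125) = 0.066 m²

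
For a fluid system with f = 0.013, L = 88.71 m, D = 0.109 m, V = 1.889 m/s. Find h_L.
Formula: h_L = f \frac{L}{D} \frac{V^2}{2g}
h_L = 0.013·(88.71/0.109)·1.889²/(2·9.81) = 1.924 m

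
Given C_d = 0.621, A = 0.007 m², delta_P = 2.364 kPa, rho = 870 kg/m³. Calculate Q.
Formula: Q = C_d A \sqrt{\frac{2 \Delta P}{\rho}}
Q = 0.621·0.007·√(2·(2.364·1000)/870)·1000 = 10.13 L/s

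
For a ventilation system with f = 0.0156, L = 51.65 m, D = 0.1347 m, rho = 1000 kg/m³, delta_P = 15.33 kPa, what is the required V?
Formula: \Delta P = f \frac{L}{D} \frac{\rho V^2}{2}
Substituting knowns: 15.33 = 0.0156·(51.65/0.1347)·0.5·1000·V²/1000
Solving for V: V = √((15.33·1000)/(0.0156·(51.65/0.1347)·0.5·1000)) = 2.264 m/s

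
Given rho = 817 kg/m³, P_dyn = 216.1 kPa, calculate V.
Formula: P_{dyn} = \frac{1}{2} \rho V^2
Substituting knowns: 216.1 = 0.5·817·V²/1000
Solving for V: V = √(2·(216.1·1000)/817) = 23 m/s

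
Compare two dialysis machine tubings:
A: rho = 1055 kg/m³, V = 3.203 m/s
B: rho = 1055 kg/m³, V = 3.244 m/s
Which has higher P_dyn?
P_dyn(A) = 5.412 kPa, P_dyn(B) = 5.551 kPa. Answer: B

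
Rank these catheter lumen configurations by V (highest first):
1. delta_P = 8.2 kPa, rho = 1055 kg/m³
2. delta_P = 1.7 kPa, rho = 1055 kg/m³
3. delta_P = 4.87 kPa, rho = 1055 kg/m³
Case 1: V = 3.943 m/s
Case 2: V = 1.795 m/s
Case 3: V = 3.038 m/s
Ranking (highest first): 1, 3, 2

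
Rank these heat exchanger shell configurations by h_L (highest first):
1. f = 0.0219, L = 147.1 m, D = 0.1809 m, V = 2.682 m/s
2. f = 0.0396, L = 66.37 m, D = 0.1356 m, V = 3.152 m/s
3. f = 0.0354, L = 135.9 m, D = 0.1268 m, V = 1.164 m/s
Case 1: h_L = 6.529 m
Case 2: h_L = 9.815 m
Case 3: h_L = 2.62 m
Ranking (highest first): 2, 1, 3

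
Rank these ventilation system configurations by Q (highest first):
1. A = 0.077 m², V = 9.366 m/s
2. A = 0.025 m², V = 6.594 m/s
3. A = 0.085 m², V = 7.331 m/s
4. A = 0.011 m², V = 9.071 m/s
Case 1: Q = 721.2 L/s
Case 2: Q = 164.9 L/s
Case 3: Q = 623.1 L/s
Case 4: Q = 99.78 L/s
Ranking (highest first): 1, 3, 2, 4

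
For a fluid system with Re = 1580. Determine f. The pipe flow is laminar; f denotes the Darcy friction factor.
Formula: f = \frac{64}{Re}
f = 64/1580 = 0.04051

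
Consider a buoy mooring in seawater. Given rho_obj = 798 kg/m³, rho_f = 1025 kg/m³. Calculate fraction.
Formula: f_{sub} = \frac{\rho_{obj}}{\rho_f}
fraction = 798/1025 = 0.7785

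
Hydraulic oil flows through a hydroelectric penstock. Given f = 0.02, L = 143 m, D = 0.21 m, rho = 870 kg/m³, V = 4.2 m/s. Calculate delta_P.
Formula: \Delta P = f \frac{L}{D} \frac{\rho V^2}{2}
delta_P = 0.02·(143/0.21)·0.5·870·4.2²/1000 = 104.5 kPa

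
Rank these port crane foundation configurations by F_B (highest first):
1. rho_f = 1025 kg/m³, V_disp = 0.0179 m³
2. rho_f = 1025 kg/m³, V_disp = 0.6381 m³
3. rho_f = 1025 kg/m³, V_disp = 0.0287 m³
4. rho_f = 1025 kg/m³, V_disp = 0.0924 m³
Case 1: F_B = 180 N
Case 2: F_B = 6416 N
Case 3: F_B = 288.6 N
Case 4: F_B = 929.1 N
Ranking (highest first): 2, 4, 3, 1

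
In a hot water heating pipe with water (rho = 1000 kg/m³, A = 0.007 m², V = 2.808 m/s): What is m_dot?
Formula: \dot{m} = \rho A V
m_dot = 1000·0.007·2.808 = 19.66 kg/s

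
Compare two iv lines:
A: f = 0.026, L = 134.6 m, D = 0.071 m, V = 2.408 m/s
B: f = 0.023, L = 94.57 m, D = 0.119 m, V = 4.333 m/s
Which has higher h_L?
h_L(A) = 14.57 m, h_L(B) = 17.49 m. Answer: B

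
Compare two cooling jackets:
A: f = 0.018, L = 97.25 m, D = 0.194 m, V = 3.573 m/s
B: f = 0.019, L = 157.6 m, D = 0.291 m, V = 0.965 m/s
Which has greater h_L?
h_L(A) = 5.871 m, h_L(B) = 0.4884 m. Answer: A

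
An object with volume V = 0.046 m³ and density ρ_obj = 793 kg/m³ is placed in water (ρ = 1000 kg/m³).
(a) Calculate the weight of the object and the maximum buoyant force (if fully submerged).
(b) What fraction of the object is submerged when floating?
(a) W=rho_obj*g*V=793*9.81*0.046=357.8 N; F_B(max)=rho*g*V=1000*9.81*0.046=451.3 N
(b) Floating fraction=rho_obj/rho=793/1000=0.793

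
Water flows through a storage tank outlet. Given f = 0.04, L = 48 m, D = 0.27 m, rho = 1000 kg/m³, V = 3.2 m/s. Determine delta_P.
Formula: \Delta P = f \frac{L}{D} \frac{\rho V^2}{2}
delta_P = 0.04·(48/0.27)·0.5·1000·3.2²/1000 = 36.41 kPa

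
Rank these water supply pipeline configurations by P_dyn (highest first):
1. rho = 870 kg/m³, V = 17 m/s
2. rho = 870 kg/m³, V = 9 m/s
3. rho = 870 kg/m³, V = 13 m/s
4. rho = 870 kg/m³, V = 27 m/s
Case 1: P_dyn = 125.7 kPa
Case 2: P_dyn = 35.23 kPa
Case 3: P_dyn = 73.52 kPa
Case 4: P_dyn = 317.1 kPa
Ranking (highest first): 4, 1, 3, 2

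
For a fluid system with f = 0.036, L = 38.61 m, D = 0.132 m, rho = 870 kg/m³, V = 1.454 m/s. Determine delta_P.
Formula: \Delta P = f \frac{L}{D} \frac{\rho V^2}{2}
delta_P = 0.036·(38.61/0.132)·0.5·870·1.454²/1000 = 9.684 kPa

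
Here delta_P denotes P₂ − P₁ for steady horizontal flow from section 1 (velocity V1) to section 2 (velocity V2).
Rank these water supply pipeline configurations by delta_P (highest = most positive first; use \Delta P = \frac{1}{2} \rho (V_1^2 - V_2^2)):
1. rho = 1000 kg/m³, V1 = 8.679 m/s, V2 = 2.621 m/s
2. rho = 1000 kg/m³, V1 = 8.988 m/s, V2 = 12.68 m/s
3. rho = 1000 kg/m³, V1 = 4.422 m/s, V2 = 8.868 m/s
Case 1: delta_P = 34.23 kPa
Case 2: delta_P = -40 kPa
Case 3: delta_P = -29.54 kPa
Ranking (highest first): 1, 3, 2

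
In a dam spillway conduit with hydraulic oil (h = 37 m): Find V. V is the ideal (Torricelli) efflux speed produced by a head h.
Formula: V = \sqrt{2 g h}
V = √(2·9.81·37) = 26.94 m/s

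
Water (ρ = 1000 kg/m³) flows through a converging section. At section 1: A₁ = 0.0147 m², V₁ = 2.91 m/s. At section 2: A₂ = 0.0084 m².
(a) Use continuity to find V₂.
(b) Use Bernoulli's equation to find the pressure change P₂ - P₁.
(a) Continuity: A₁V₁=A₂V₂ -> V₂=A₁V₁/A₂=0.0147*2.91/0.0084=5.09 m/s
(b) Bernoulli: P₂-P₁=0.5*rho*(V₁^2-V₂^2)/1000=0.5*1000*(2.91^2-5.09^2)/1000=-8.72 kPa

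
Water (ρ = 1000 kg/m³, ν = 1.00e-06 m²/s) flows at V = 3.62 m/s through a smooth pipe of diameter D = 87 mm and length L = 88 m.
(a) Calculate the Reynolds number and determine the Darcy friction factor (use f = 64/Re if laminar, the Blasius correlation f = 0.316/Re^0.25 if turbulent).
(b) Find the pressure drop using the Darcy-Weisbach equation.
(a) Re = V·D/ν = 3.62·0.087/1.00e-06 = 314940 → turbulent (Re > 4000); f = 0.316/Re^0.25 = 0.316/314940^0.25 = 0.013339 (Blasius is strictly valid for Re ≲ 1e5; used here as the smooth-pipe estimate the problem specifies)
(b) Darcy-Weisbach: ΔP = f·(L/D)·½ρV²/1000 = 0.013339·(88/0.087)·½·1000·3.62²/1000 = 88.4 kPa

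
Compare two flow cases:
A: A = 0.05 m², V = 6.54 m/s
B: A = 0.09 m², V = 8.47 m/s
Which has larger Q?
Q(A) = 327 L/s, Q(B) = 762.3 L/s. Answer: B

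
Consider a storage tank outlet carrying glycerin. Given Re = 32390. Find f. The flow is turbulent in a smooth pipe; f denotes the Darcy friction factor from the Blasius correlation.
Formula: f = \frac{0.316}{Re^{0.25}}
f = 0.316/32390^0.25 = 0.02356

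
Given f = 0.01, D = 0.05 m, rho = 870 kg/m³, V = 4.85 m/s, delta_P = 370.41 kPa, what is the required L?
Formula: \Delta P = f \frac{L}{D} \frac{\rho V^2}{2}
Substituting knowns: 370.41 = 0.01·(L/0.05)·0.5·870·4.85²/1000
Solving for L: L = (370.41·1000)·0.05/(0.01·0.5·870·4.85²) = 181 m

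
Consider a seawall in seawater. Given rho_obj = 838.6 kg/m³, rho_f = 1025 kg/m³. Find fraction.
Formula: f_{sub} = \frac{\rho_{obj}}{\rho_f}
fraction = 838.6/1025 = 0.8181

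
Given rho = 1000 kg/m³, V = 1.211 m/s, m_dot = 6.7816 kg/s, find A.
Formula: \dot{m} = \rho A V
Substituting knowns: 6.7816 = 1000·A·1.211
Solving for A: A = 6.7816/(1000·1.211) = 0.0056 m²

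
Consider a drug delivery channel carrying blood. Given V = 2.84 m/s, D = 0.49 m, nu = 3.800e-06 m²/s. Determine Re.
Formula: Re = \frac{V D}{\nu}
Re = 2.84·0.49/3.800e-06 = 366211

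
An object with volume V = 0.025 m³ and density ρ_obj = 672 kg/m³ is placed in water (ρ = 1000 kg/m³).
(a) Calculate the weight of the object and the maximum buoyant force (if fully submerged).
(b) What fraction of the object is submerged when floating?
(a) W=rho_obj*g*V=672*9.81*0.025=164.8 N; F_B(max)=rho*g*V=1000*9.81*0.025=245.2 N
(b) Floating fraction=rho_obj/rho=672/1000=0.672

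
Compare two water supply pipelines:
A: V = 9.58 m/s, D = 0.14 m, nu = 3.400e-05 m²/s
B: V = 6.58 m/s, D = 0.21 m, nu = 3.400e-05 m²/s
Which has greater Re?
Re(A) = 39447, Re(B) = 40641. Answer: B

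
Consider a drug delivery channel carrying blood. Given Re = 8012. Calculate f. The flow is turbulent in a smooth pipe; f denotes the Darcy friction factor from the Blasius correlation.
Formula: f = \frac{0.316}{Re^{0.25}}
f = 0.316/8012^0.25 = 0.0334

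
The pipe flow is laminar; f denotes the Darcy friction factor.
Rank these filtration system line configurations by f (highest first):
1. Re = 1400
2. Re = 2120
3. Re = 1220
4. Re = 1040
Case 1: f = 0.04571
Case 2: f = 0.03019
Case 3: f = 0.05246
Case 4: f = 0.06154
Ranking (highest first): 4, 3, 1, 2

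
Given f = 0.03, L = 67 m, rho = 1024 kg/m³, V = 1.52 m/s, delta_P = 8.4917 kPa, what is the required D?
Formula: \Delta P = f \frac{L}{D} \frac{\rho V^2}{2}
Substituting knowns: 8.4917 = 0.03·(67/D)·0.5·1024·1.52²/1000
Solving for D: D = 0.03·67·0.5·1024·1.52²/(8.4917·1000) = 0.28 m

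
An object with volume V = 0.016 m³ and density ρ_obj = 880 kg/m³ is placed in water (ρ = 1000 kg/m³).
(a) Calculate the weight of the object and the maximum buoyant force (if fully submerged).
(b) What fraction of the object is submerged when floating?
(a) W=rho_obj*g*V=880*9.81*0.016=138.1 N; F_B(max)=rho*g*V=1000*9.81*0.016=157.0 N
(b) Floating fraction=rho_obj/rho=880/1000=0.880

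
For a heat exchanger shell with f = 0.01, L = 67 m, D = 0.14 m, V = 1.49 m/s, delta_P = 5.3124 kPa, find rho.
Formula: \Delta P = f \frac{L}{D} \frac{\rho V^2}{2}
Substituting knowns: 5.3124 = 0.01·(67/0.14)·0.5·rho·1.49²/1000
Solving for rho: rho = (5.3124·1000)/(0.01·(67/0.14)·0.5·1.49²) = 1000 kg/m³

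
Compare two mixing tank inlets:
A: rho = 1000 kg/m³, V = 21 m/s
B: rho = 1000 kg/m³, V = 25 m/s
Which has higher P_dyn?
P_dyn(A) = 220.5 kPa, P_dyn(B) = 312.5 kPa. Answer: B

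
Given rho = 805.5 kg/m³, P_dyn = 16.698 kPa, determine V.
Formula: P_{dyn} = \frac{1}{2} \rho V^2
Substituting knowns: 16.698 = 0.5·805.5·V²/1000
Solving for V: V = √(2·(16.698·1000)/805.5) = 6.439 m/s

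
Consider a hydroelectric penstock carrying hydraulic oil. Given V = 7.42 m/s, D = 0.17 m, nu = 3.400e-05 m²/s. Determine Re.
Formula: Re = \frac{V D}{\nu}
Re = 7.42·0.17/3.400e-05 = 37100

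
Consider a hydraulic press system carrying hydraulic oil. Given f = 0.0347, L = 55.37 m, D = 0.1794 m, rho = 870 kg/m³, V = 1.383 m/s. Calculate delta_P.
Formula: \Delta P = f \frac{L}{D} \frac{\rho V^2}{2}
delta_P = 0.0347·(55.37/0.1794)·0.5·870·1.383²/1000 = 8.911 kPa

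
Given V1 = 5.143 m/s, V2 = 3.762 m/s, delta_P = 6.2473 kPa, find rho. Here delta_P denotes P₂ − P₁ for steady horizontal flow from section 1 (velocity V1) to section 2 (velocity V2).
Formula: \Delta P = \frac{1}{2} \rho (V_1^2 - V_2^2)
Substituting knowns: 6.2473 = 0.5·rho·(5.143² − 3.762²)/1000
Solving for rho: rho = 2·(6.2473·1000)/(5.143² − 3.762²) = 1016 kg/m³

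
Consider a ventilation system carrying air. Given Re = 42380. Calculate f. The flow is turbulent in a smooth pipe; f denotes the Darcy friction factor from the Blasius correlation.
Formula: f = \frac{0.316}{Re^{0.25}}
f = 0.316/42380^0.25 = 0.02202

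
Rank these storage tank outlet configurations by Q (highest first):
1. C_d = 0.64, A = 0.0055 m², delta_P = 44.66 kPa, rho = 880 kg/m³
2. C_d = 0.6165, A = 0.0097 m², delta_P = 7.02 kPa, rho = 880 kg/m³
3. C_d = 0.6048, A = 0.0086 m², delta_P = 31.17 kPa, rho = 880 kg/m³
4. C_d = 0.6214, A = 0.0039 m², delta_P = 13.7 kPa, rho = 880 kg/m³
Case 1: Q = 35.46 L/s
Case 2: Q = 23.89 L/s
Case 3: Q = 43.78 L/s
Case 4: Q = 13.52 L/s
Ranking (highest first): 3, 1, 2, 4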